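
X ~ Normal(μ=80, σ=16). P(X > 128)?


z = (128-80)/16 = 3.0
P(X > 128) = 1 - P(Z ≤ 3.0) = 1 - 0.9987 = 0.0013

P(X > 128) ≈ 0.0013


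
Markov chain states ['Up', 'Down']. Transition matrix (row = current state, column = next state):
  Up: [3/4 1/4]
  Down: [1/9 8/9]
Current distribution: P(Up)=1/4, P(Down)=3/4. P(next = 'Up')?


P(next=Up) = Σᵢ P(now=i)×P(i→Up)
= 1/4×3/4 + 3/4×1/9
= 3/16 + 1/12 = 13/48

P = 13/48 ≈ 0.2708


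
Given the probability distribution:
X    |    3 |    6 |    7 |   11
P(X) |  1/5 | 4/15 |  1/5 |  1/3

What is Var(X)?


E[X] = 109/15
E[X²] = 923/15
Var(X) = E[X²] - (E[X])² = 923/15 - 11881/225 = 1964/225

Var(X) = 1964/225 ≈ 8.7289


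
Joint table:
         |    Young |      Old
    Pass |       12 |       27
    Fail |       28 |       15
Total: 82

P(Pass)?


P(Pass) = (12+27)/82 = 39/82

P(Pass) = 39/82 ≈ 47.56%


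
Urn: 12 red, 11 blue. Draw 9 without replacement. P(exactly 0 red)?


Hypergeometric: C(12,0)×C(11,9)/C(23,9)
= 1×55/817190 = 1/14858

P(X=0) = 1/14858 ≈ 0.01%


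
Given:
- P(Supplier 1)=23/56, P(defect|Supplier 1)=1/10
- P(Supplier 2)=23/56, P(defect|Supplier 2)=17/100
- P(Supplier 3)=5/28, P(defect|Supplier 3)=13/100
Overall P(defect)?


P(B) = Σ P(B|Aᵢ)×P(Aᵢ)
  1/10×23/56 = 23/560
  17/100×23/56 = 391/5600
  13/100×5/28 = 13/560
Sum = 751/5600

P(defect) = 751/5600 ≈ 13.41%


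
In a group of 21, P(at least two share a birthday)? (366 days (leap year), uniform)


P(all different) = Π(366-i)/366 for i=0..20
= 0.557221
P(match) = 1 - 0.557221 = 0.442779

P ≈ 0.4428 ≈ 44.28%


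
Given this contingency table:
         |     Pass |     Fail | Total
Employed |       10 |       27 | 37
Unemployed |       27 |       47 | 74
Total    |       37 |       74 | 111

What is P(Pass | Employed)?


P(Pass | Employed) = 10/(10+27) = 10/37

P(Pass|Employed) = 10/37 ≈ 27.03%


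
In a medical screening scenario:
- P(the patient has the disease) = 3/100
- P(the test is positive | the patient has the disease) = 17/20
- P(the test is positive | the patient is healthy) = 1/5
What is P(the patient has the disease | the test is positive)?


Using Bayes' theorem:
P(A|B) = P(B|A)·P(A) / P(B)

P(the test is positive) = 17/20 × 3/100 + 1/5 × 97/100
= 51/2000 + 97/500 = 439/2000

P(the patient has the disease|the test is positive) = (51/2000) / (439/2000) = 51/439

P(the patient has the disease|the test is positive) = 51/439 ≈ 11.62%


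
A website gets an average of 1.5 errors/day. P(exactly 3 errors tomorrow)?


Poisson(λ=1.5): P(X=3) = e^(-λ)×λ^k/k!
= e^(-1.5) × 1.5^3 / 3!
≈ 0.2231301601 × 3.375 / 6 ≈ 0.125511

P(X=3) ≈ 0.125511 ≈ 12.55%


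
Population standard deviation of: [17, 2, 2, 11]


Mean = 32/4 = 8
  (17-8)²=81
  (2-8)²=36
  (2-8)²=36
  (11-8)²=9
Σ(x-μ)² = 162
σ² = 162/4 = 81/2

σ = √(81/2) ≈ 6.3640


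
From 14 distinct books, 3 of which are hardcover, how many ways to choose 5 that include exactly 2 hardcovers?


Choose 2 of the 3 hardcovers and 3 of the other 11 books:
C(3,2)×C(11,3) = 3×165 = 495

495


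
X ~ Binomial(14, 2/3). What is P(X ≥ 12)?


P(X ≥ 12) = Σ P(X=i) for i=12..14
P(X=12) = 372736/4782969
P(X=13) = 114688/4782969
P(X=14) = 16384/4782969
Sum = 167936/1594323

P(X ≥ 12) = 167936/1594323 ≈ 10.53%


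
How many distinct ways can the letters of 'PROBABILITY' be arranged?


Letters: 11, freq: {'P': 1, 'R': 1, 'O': 1, 'B': 2, 'A': 1, 'I': 2, 'L': 1, 'T': 1, 'Y': 1}
11!/(1!×1!×1!×2!×1!×2!×1!×1!×1!) = 39916800/4 = 9979200

9979200


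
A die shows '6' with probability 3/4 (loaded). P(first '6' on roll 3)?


Geometric: P(X=3) = (1-p)^(k-1)×p = (1/4)^2×3/4 = 3/64

P(X=3) = 3/64 ≈ 4.69%


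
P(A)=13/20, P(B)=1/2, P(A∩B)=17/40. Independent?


P(A)×P(B) = 13/40
P(A∩B) = 17/40
Not equal → NOT independent

No, not independent


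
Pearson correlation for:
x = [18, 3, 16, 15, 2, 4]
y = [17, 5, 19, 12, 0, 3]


n=6, Σx=58, Σy=56, Σxy=817, Σx²=834, Σy²=828
r = (6×817 - 58×56)/√((6×834 - 58²)(6×828 - 56²))
= 1654/√(1640×1832) = 1654/√3004480 ≈ 1654/1733.3436 ≈ 0.9542

r ≈ 0.9542


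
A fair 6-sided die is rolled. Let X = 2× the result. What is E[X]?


E[die] = (1+6)/2 = 7/2
E[X] = 2 × 7/2 = 7

E[X] = 7


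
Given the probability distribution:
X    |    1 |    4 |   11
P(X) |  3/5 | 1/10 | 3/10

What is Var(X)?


E[X] = 43/10
E[X²] = 77/2
Var(X) = E[X²] - (E[X])² = 77/2 - 1849/100 = 2001/100

Var(X) = 2001/100 ≈ 20.0100


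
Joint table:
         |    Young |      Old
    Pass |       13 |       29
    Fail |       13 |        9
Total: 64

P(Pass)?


P(Pass) = (13+29)/64 = 42/64 = 21/32

P(Pass) = 21/32 ≈ 65.62%


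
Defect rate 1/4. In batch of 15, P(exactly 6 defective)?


Binomial: P(X=6) = C(15,6)×p^6×(1-p)^9
= 5005 × 1/4096 × 19683/262144 = 98513415/1073741824

P(X=6) = 98513415/1073741824 ≈ 9.17%


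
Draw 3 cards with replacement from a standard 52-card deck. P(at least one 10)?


P(not a 10) = 48/52 = 12/13
P(none in 3 draws) = (12/13)^3 = 1728/2197
P(≥1 10) = 1 - 1728/2197 = 469/2197

P = 469/2197 ≈ 21.35%


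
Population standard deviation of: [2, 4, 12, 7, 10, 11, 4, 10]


Mean = 60/8 = 15/2
  (2-15/2)²=121/4
  (4-15/2)²=49/4
  (12-15/2)²=81/4
  (7-15/2)²=1/4
  (10-15/2)²=25/4
  (11-15/2)²=49/4
  (4-15/2)²=49/4
  (10-15/2)²=25/4
Σ(x-μ)² = 100
σ² = 100/8 = 25/2

σ = √(25/2) ≈ 3.5355


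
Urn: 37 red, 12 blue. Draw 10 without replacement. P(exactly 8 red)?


Hypergeometric: C(37,8)×C(12,2)/C(49,10)
= 38608020×66/8217822536 = 28956015/93384347

P(X=8) = 28956015/93384347 ≈ 31.01%


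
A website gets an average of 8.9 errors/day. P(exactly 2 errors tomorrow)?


Poisson(λ=8.9): P(X=2) = e^(-λ)×λ^k/k!
= e^(-8.9) × 8.9^2 / 2!
≈ 0.0001363889265 × 79.21 / 2 ≈ 0.005402

P(X=2) ≈ 0.005402 ≈ 0.54%


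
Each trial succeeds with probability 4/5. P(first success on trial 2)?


Geometric: P(X=2) = (1-p)^(k-1)×p = (1/5)^1×4/5 = 4/25

P(X=2) = 4/25 ≈ 16.00%


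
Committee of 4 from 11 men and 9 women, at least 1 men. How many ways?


Count by #men:
  1M,3W: C(11,1)×C(9,3)=924
  2M,2W: C(11,2)×C(9,2)=1980
  3M,1W: C(11,3)×C(9,1)=1485
  4M,0W: C(11,4)×C(9,0)=330
Total = 4719

4719


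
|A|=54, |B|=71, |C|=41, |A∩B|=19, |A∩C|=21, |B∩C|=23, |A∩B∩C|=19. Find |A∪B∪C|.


|A∪B∪C| = 54+71+41-19-21-23+19 = 122

|A∪B∪C| = 122


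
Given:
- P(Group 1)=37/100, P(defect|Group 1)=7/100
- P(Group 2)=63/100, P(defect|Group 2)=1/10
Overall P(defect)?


P(B) = Σ P(B|Aᵢ)×P(Aᵢ)
  7/100×37/100 = 259/10000
  1/10×63/100 = 63/1000
Sum = 889/10000

P(defect) = 889/10000 ≈ 8.89%


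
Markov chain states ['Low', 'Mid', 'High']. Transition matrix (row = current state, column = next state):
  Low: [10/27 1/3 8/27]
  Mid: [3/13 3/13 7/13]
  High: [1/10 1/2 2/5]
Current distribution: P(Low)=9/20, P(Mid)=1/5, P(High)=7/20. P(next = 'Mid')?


P(next=Mid) = Σᵢ P(now=i)×P(i→Mid)
= 9/20×1/3 + 1/5×3/13 + 7/20×1/2
= 3/20 + 3/65 + 7/40 = 193/520

P = 193/520 ≈ 0.3712


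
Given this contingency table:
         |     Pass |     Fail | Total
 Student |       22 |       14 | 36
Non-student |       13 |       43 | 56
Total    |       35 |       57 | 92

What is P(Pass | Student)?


P(Pass | Student) = 22/(22+14) = 22/36 = 11/18

P(Pass|Student) = 11/18 ≈ 61.11%


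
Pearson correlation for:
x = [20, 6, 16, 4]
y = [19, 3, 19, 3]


n=4, Σx=46, Σy=44, Σxy=714, Σx²=708, Σy²=740
r = (4×714 - 46×44)/√((4×708 - 46²)(4×740 - 44²))
= 832/√(716×1024) = 832/√733184 ≈ 832/856.2616 ≈ 0.9717

r ≈ 0.9717


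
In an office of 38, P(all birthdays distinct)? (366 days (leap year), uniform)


P(all different) = Π(366-i)/366 for i=0..37
= (366/366)×(365/366)×...×(329/366)
= 0.136703

P ≈ 0.1367 ≈ 13.67%


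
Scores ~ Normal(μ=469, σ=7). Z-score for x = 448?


z = (x - μ)/σ = (448 - 469)/7 = -3.0

z = -3.0


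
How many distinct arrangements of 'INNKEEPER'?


Letters: 9, freq: {'I': 1, 'N': 2, 'K': 1, 'E': 3, 'P': 1, 'R': 1}
9!/(1!×2!×1!×3!×1!×1!) = 362880/12 = 30240

30240


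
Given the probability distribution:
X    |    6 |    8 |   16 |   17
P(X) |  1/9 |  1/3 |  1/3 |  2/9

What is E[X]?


E[X] = Σ x·P(X=x)
= (6)×(1/9) + (8)×(1/3) + (16)×(1/3) + (17)×(2/9)
= 112/9

E[X] = 112/9


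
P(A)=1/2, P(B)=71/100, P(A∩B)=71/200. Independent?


P(A)×P(B) = 71/200
P(A∩B) = 71/200
Equal ✓ → Independent

Yes, independent


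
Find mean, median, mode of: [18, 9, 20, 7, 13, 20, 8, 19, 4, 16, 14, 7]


Sorted: [4, 7, 7, 8, 9, 13, 14, 16, 18, 19, 20, 20]
Mean = 155/12
Median = 27/2
Freq: {18: 1, 9: 1, 20: 2, 7: 2, 13: 1, 8: 1, 19: 1, 4: 1, 16: 1, 14: 1}
Mode: [7, 20]

Mean=155/12, Median=27/2, Mode=[7, 20]


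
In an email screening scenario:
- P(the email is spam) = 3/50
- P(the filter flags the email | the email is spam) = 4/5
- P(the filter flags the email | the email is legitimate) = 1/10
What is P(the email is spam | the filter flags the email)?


Using Bayes' theorem:
P(A|B) = P(B|A)·P(A) / P(B)

P(the filter flags the email) = 4/5 × 3/50 + 1/10 × 47/50
= 6/125 + 47/500 = 71/500

P(the email is spam|the filter flags the email) = (6/125) / (71/500) = 24/71

P(the email is spam|the filter flags the email) = 24/71 ≈ 33.80%


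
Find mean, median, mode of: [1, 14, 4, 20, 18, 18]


Sorted: [1, 4, 14, 18, 18, 20]
Mean = 75/6 = 25/2
Median = 16
Freq: {1: 1, 14: 1, 4: 1, 20: 1, 18: 2}
Mode: [18]

Mean=25/2, Median=16, Mode=18


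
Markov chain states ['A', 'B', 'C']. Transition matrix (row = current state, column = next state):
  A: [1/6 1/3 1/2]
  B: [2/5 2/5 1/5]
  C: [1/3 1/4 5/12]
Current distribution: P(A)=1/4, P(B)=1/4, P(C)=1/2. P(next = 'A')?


P(next=A) = Σᵢ P(now=i)×P(i→A)
= 1/4×1/6 + 1/4×2/5 + 1/2×1/3
= 1/24 + 1/10 + 1/6 = 37/120

P = 37/120 ≈ 0.3083


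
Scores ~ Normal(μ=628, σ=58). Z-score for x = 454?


z = (x - μ)/σ = (454 - 628)/58 = -3.0

z = -3.0


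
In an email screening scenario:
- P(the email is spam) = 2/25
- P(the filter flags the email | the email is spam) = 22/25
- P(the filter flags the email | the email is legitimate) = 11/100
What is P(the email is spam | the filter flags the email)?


Using Bayes' theorem:
P(A|B) = P(B|A)·P(A) / P(B)

P(the filter flags the email) = 22/25 × 2/25 + 11/100 × 23/25
= 44/625 + 253/2500 = 429/2500

P(the email is spam|the filter flags the email) = (44/625) / (429/2500) = 16/39

P(the email is spam|the filter flags the email) = 16/39 ≈ 41.03%


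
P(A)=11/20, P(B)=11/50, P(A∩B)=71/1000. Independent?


P(A)×P(B) = 121/1000
P(A∩B) = 71/1000
Not equal → NOT independent

No, not independent


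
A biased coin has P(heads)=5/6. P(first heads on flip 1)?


Geometric: P(X=1) = (1-p)^(k-1)×p = (1/6)^0×5/6 = 5/6

P(X=1) = 5/6 ≈ 83.33%


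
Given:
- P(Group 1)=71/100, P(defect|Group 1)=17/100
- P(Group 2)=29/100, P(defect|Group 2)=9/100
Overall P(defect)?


P(B) = Σ P(B|Aᵢ)×P(Aᵢ)
  17/100×71/100 = 1207/10000
  9/100×29/100 = 261/10000
Sum = 367/2500

P(defect) = 367/2500 ≈ 14.68%


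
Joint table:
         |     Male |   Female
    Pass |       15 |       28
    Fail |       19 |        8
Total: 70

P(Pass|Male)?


P(Pass|Male) = 15/(15+19) = 15/34

P = 15/34 ≈ 44.12%


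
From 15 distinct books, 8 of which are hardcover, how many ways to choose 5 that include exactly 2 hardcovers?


Choose 2 of the 8 hardcovers and 3 of the other 7 books:
C(8,2)×C(7,3) = 28×35 = 980

980


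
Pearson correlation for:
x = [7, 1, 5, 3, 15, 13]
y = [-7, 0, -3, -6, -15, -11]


n=6, Σx=44, Σy=-42, Σxy=-450, Σx²=478, Σy²=440
r = (6×(-450) - 44×(-42))/√((6×478 - 44²)(6×440 - (-42)²))
= -852/√(932×876) = -852/√816432 ≈ -852/903.5663 ≈ -0.9429

r ≈ -0.9429


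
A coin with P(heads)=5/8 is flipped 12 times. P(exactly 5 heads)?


Binomial: P(X=5) = C(12,5)×p^5×(1-p)^7
= 792 × 3125/32768 × 2187/2097152 = 676603125/8589934592

P(X=5) = 676603125/8589934592 ≈ 7.88%


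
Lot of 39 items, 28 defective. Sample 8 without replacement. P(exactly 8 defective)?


Hypergeometric: C(28,8)×C(11,0)/C(39,8)
= 3108105×1/61523748 = 2415/47804

P(X=8) = 2415/47804 ≈ 5.05%


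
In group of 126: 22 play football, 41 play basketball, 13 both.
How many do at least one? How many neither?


|A∪B| = 22+41-13 = 50
Neither = 126-50 = 76

At least one: 50; Neither: 76


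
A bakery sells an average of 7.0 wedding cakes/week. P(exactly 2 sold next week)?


Poisson(λ=7.0): P(X=2) = e^(-λ)×λ^k/k!
= e^(-7.0) × 7.0^2 / 2!
≈ 0.0009118819656 × 49 / 2 ≈ 0.022341

P(X=2) ≈ 0.022341 ≈ 2.23%


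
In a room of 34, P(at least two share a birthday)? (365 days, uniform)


P(all different) = Π(365-i)/365 for i=0..33
= 0.204683
P(match) = 1 - 0.204683 = 0.795317

P ≈ 0.7953 ≈ 79.53%


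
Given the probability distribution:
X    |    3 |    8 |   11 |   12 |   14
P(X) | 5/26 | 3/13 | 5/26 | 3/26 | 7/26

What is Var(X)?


E[X] = 126/13
E[X²] = 1419/13
Var(X) = E[X²] - (E[X])² = 1419/13 - 15876/169 = 2571/169

Var(X) = 2571/169 ≈ 15.2130


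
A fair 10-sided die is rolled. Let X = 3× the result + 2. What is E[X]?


E[die] = (1+10)/2 = 11/2
E[X] = 3×11/2 + 2 = 37/2

E[X] = 37/2


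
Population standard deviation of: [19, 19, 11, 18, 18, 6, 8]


Mean = 99/7
  (19-99/7)²=1156/49
  (19-99/7)²=1156/49
  (11-99/7)²=484/49
  (18-99/7)²=729/49
  (18-99/7)²=729/49
  (6-99/7)²=3249/49
  (8-99/7)²=1849/49
Σ(x-μ)² = 1336/7
σ² = (1336/7)/7 = 1336/49

σ = √(1336/49) ≈ 5.2216


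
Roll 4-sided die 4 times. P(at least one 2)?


P(no 2)^4 = (3/4)^4 = 81/256
P(≥1) = 1 - 81/256 = 175/256

P = 175/256 ≈ 68.36%


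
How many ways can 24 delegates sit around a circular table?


Circular arrangements of 24 distinct objects: fix one position to break rotational symmetry.
(n-1)! = 23! = 25852016738884976640000

25852016738884976640000


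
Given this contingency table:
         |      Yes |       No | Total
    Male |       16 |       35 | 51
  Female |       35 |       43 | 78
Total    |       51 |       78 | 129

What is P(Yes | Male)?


P(Yes | Male) = 16/(16+35) = 16/51

P(Yes|Male) = 16/51 ≈ 31.37%


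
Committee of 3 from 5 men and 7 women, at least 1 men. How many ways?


Count by #men:
  1M,2W: C(5,1)×C(7,2)=105
  2M,1W: C(5,2)×C(7,1)=70
  3M,0W: C(5,3)×C(7,0)=10
Total = 185

185


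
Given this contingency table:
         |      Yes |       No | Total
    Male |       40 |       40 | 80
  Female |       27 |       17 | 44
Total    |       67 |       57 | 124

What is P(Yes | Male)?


P(Yes | Male) = 40/(40+40) = 40/80 = 1/2

P(Yes|Male) = 1/2 ≈ 50.00%


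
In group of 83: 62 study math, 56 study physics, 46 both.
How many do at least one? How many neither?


|A∪B| = 62+56-46 = 72
Neither = 83-72 = 11

At least one: 72; Neither: 11


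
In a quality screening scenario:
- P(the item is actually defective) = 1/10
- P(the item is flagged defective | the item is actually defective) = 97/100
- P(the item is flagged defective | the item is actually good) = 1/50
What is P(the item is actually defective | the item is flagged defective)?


Using Bayes' theorem:
P(A|B) = P(B|A)·P(A) / P(B)

P(the item is flagged defective) = 97/100 × 1/10 + 1/50 × 9/10
= 97/1000 + 9/500 = 23/200

P(the item is actually defective|the item is flagged defective) = (97/1000) / (23/200) = 97/115

P(the item is actually defective|the item is flagged defective) = 97/115 ≈ 84.35%


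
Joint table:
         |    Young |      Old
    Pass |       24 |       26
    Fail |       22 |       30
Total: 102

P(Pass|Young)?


P(Pass|Young) = 24/(24+22) = 24/46 = 12/23

P = 12/23 ≈ 52.17%


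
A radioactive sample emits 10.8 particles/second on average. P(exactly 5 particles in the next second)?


Poisson(λ=10.8): P(X=5) = e^(-λ)×λ^k/k!
= e^(-10.8) × 10.8^5 / 5!
≈ 2.039950341e-05 × 146932.80768 / 120 ≈ 0.024978

P(X=5) ≈ 0.024978 ≈ 2.50%


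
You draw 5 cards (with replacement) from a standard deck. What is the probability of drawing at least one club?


P(not a club) = 39/52 = 3/4
P(none in 5 draws) = (3/4)^5 = 243/1024
P(≥1 club) = 1 - 243/1024 = 781/1024

P = 781/1024 ≈ 76.27%


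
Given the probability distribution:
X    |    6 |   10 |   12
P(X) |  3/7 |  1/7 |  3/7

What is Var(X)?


E[X] = 64/7
E[X²] = 640/7
Var(X) = E[X²] - (E[X])² = 640/7 - 4096/49 = 384/49

Var(X) = 384/49 ≈ 7.8367


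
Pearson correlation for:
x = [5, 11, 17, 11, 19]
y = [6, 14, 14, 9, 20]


n=5, Σx=63, Σy=63, Σxy=901, Σx²=917, Σy²=909
r = (5×901 - 63×63)/√((5×917 - 63²)(5×909 - 63²))
= 536/√(616×576) = 536/√354816 ≈ 536/595.6643 ≈ 0.8998

r ≈ 0.8998


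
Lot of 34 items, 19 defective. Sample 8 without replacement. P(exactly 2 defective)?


Hypergeometric: C(19,2)×C(15,6)/C(34,8)
= 171×5005/18156204 = 8645/183396

P(X=2) = 8645/183396 ≈ 4.71%


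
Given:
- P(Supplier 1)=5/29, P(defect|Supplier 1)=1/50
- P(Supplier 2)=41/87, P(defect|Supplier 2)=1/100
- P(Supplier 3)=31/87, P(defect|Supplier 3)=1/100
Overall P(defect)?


P(B) = Σ P(B|Aᵢ)×P(Aᵢ)
  1/50×5/29 = 1/290
  1/100×41/87 = 41/8700
  1/100×31/87 = 31/8700
Sum = 17/1450

P(defect) = 17/1450 ≈ 1.17%


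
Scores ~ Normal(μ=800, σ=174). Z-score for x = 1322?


z = (x - μ)/σ = (1322 - 800)/174 = 3.0

z = 3.0


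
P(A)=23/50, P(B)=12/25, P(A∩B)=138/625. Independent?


P(A)×P(B) = 138/625
P(A∩B) = 138/625
Equal ✓ → Independent

Yes, independent


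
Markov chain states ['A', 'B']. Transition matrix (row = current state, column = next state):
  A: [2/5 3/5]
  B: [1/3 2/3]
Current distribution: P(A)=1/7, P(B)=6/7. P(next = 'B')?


P(next=B) = Σᵢ P(now=i)×P(i→B)
= 1/7×3/5 + 6/7×2/3
= 3/35 + 4/7 = 23/35

P = 23/35 ≈ 0.6571


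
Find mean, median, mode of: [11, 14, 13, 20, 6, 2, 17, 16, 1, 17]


Sorted: [1, 2, 6, 11, 13, 14, 16, 17, 17, 20]
Mean = 117/10
Median = 27/2
Freq: {11: 1, 14: 1, 13: 1, 20: 1, 6: 1, 2: 1, 17: 2, 16: 1, 1: 1}
Mode: [17]

Mean=117/10, Median=27/2, Mode=17


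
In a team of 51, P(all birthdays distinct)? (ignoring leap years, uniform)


P(all different) = Π(365-i)/365 for i=0..50
= (365/365)×(364/365)×...×(315/365)
= 0.025568

P ≈ 0.0256 ≈ 2.56%


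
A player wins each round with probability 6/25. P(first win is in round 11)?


Geometric: P(X=11) = (1-p)^(k-1)×p = (19/25)^10×6/25 = 36786397546806/2384185791015625

P(X=11) = 36786397546806/2384185791015625 ≈ 1.54%


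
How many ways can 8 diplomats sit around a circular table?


Circular arrangements of 8 distinct objects: fix one position to break rotational symmetry.
(n-1)! = 7! = 5040

5040


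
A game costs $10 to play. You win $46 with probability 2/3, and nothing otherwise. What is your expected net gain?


E[gain] = (46-10)×2/3 + (-10)×1/3
= 24 - 10/3 = 62/3

Expected net gain = $62/3 ≈ $20.67


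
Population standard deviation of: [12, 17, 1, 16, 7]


Mean = 53/5
  (12-53/5)²=49/25
  (17-53/5)²=1024/25
  (1-53/5)²=2304/25
  (16-53/5)²=729/25
  (7-53/5)²=324/25
Σ(x-μ)² = 886/5
σ² = (886/5)/5 = 886/25

σ = √(886/25) ≈ 5.9532


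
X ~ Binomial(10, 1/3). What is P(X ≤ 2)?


P(X ≤ 2) = Σ P(X=i) for i=0..2
P(X=0) = 1024/59049
P(X=1) = 5120/59049
P(X=2) = 1280/6561
Sum = 5888/19683

P(X ≤ 2) = 5888/19683 ≈ 29.91%


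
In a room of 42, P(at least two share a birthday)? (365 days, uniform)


P(all different) = Π(365-i)/365 for i=0..41
= 0.085970
P(match) = 1 - 0.085970 = 0.914030

P ≈ 0.9140 ≈ 91.40%


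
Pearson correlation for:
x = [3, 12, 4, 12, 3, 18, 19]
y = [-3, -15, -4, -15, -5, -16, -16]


n=7, Σx=71, Σy=-74, Σxy=-992, Σx²=1007, Σy²=1012
r = (7×(-992) - 71×(-74))/√((7×1007 - 71²)(7×1012 - (-74)²))
= -1690/√(2008×1608) = -1690/√3228864 ≈ -1690/1796.9040 ≈ -0.9405

r ≈ -0.9405


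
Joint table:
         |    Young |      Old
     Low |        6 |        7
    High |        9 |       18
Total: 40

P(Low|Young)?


P(Low|Young) = 6/(6+9) = 6/15 = 2/5

P = 2/5 ≈ 40.00%


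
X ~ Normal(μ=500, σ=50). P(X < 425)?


z = (425-500)/50 = -1.5
P(Z < -1.5) = 0.0668

P(X < 425) ≈ 0.0668


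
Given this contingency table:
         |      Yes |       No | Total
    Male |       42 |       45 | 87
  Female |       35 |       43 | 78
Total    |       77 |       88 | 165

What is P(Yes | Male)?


P(Yes | Male) = 42/(42+45) = 42/87 = 14/29

P(Yes|Male) = 14/29 ≈ 48.28%


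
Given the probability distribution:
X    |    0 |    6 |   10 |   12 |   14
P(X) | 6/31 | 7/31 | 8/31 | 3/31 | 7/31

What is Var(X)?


E[X] = 256/31
E[X²] = 2856/31
Var(X) = E[X²] - (E[X])² = 2856/31 - 65536/961 = 23000/961

Var(X) = 23000/961 ≈ 23.9334


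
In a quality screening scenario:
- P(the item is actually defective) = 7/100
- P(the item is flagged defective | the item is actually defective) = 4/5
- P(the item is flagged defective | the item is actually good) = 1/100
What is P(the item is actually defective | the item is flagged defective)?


Using Bayes' theorem:
P(A|B) = P(B|A)·P(A) / P(B)

P(the item is flagged defective) = 4/5 × 7/100 + 1/100 × 93/100
= 7/125 + 93/10000 = 653/10000

P(the item is actually defective|the item is flagged defective) = (7/125) / (653/10000) = 560/653

P(the item is actually defective|the item is flagged defective) = 560/653 ≈ 85.76%


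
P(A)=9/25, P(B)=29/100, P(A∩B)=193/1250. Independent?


P(A)×P(B) = 261/2500
P(A∩B) = 193/1250
Not equal → NOT independent

No, not independent


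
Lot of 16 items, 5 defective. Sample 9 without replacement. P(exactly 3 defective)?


Hypergeometric: C(5,3)×C(11,6)/C(16,9)
= 10×462/11440 = 21/52

P(X=3) = 21/52 ≈ 40.38%


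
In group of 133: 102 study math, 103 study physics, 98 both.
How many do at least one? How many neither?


|A∪B| = 102+103-98 = 107
Neither = 133-107 = 26

At least one: 107; Neither: 26


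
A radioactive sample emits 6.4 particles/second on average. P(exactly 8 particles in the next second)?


Poisson(λ=6.4): P(X=8) = e^(-λ)×λ^k/k!
= e^(-6.4) × 6.4^8 / 8!
≈ 0.001661557273 × 2814749.76711 / 40320 ≈ 0.115994

P(X=8) ≈ 0.115994 ≈ 11.60%


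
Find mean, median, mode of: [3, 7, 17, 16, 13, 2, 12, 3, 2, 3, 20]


Sorted: [2, 2, 3, 3, 3, 7, 12, 13, 16, 17, 20]
Mean = 98/11
Median = 7
Freq: {3: 3, 7: 1, 17: 1, 16: 1, 13: 1, 2: 2, 12: 1, 20: 1}
Mode: [3]

Mean=98/11, Median=7, Mode=3


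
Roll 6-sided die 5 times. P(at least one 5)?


P(no 5)^5 = (5/6)^5 = 3125/7776
P(≥1) = 1 - 3125/7776 = 4651/7776

P = 4651/7776 ≈ 59.81%


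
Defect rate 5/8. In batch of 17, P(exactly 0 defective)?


Binomial: P(X=0) = C(17,0)×p^0×(1-p)^17
= 1 × 1 × 129140163/2251799813685248 = 129140163/2251799813685248

P(X=0) = 129140163/2251799813685248 ≈ 0.00%


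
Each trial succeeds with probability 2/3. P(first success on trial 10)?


Geometric: P(X=10) = (1-p)^(k-1)×p = (1/3)^9×2/3 = 2/59049

P(X=10) = 2/59049 ≈ 0.00%


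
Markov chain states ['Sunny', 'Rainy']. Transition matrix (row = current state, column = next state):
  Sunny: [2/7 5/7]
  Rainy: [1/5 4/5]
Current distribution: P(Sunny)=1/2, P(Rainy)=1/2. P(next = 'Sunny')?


P(next=Sunny) = Σᵢ P(now=i)×P(i→Sunny)
= 1/2×2/7 + 1/2×1/5
= 1/7 + 1/10 = 17/70

P = 17/70 ≈ 0.2429


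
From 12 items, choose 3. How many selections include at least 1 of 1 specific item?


Complement: C(12,3) - C(11,3) = 220 - 165 = 55

55


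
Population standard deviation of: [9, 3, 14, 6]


Mean = 32/4 = 8
  (9-8)²=1
  (3-8)²=25
  (14-8)²=36
  (6-8)²=4
Σ(x-μ)² = 66
σ² = 66/4 = 33/2

σ = √(33/2) ≈ 4.0620


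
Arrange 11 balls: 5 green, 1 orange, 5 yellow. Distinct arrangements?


11!/(5!×1!×5!) = 2772

2772


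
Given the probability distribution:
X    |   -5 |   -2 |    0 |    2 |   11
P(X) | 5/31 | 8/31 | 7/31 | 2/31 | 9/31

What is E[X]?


E[X] = Σ x·P(X=x)
= (-5)×(5/31) + (-2)×(8/31) + (0)×(7/31) + (2)×(2/31) + (11)×(9/31)
= 2

E[X] = 2


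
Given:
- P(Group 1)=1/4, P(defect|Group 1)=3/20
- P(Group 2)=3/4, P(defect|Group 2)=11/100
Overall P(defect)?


P(B) = Σ P(B|Aᵢ)×P(Aᵢ)
  3/20×1/4 = 3/80
  11/100×3/4 = 33/400
Sum = 3/25

P(defect) = 3/25 ≈ 12.00%


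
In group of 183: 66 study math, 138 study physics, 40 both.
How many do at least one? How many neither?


|A∪B| = 66+138-40 = 164
Neither = 183-164 = 19

At least one: 164; Neither: 19


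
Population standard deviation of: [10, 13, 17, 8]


Mean = 48/4 = 12
  (10-12)²=4
  (13-12)²=1
  (17-12)²=25
  (8-12)²=16
Σ(x-μ)² = 46
σ² = 46/4 = 23/2

σ = √(23/2) ≈ 3.3912


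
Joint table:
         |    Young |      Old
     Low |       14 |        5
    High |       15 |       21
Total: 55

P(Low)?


P(Low) = (14+5)/55 = 19/55

P(Low) = 19/55 ≈ 34.55%


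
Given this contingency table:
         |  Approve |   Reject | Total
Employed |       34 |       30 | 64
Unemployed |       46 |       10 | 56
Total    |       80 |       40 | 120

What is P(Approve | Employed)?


P(Approve | Employed) = 34/(34+30) = 34/64 = 17/32

P(Approve|Employed) = 17/32 ≈ 53.12%


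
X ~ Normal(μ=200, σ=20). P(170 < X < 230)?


z₁=(170-200)/20=-1.5, z₂=(230-200)/20=1.5
P = Φ(1.5) - Φ(-1.5) = 0.933193 - 0.066807 = 0.866386 ≈ 0.8664

P(170 < X < 230) ≈ 0.8664


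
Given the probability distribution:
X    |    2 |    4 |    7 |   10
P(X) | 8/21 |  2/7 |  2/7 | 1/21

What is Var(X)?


E[X] = 92/21
E[X²] = 174/7
Var(X) = E[X²] - (E[X])² = 174/7 - 8464/441 = 2498/441

Var(X) = 2498/441 ≈ 5.6644


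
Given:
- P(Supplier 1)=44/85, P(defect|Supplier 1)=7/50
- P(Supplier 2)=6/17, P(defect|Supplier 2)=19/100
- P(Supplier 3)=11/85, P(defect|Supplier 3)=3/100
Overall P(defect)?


P(B) = Σ P(B|Aᵢ)×P(Aᵢ)
  7/50×44/85 = 154/2125
  19/100×6/17 = 57/850
  3/100×11/85 = 33/8500
Sum = 1219/8500

P(defect) = 1219/8500 ≈ 14.34%


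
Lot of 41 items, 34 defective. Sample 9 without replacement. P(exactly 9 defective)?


Hypergeometric: C(34,9)×C(7,0)/C(41,9)
= 52451256×1/350343565 = 21576/144115

P(X=9) = 21576/144115 ≈ 14.97%


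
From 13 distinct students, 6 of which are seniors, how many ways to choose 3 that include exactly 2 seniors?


Choose 2 of the 6 seniors and 1 of the other 7 students:
C(6,2)×C(7,1) = 15×7 = 105

105


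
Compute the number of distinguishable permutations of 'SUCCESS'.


Letters: 7, freq: {'S': 3, 'U': 1, 'C': 2, 'E': 1}
7!/(3!×1!×2!×1!) = 5040/12 = 420

420


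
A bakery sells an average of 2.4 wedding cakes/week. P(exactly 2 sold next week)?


Poisson(λ=2.4): P(X=2) = e^(-λ)×λ^k/k!
= e^(-2.4) × 2.4^2 / 2!
≈ 0.09071795329 × 5.76 / 2 ≈ 0.261268

P(X=2) ≈ 0.261268 ≈ 26.13%


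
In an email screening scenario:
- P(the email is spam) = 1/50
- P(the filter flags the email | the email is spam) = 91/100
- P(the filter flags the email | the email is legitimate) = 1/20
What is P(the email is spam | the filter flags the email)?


Using Bayes' theorem:
P(A|B) = P(B|A)·P(A) / P(B)

P(the filter flags the email) = 91/100 × 1/50 + 1/20 × 49/50
= 91/5000 + 49/1000 = 42/625

P(the email is spam|the filter flags the email) = (91/5000) / (42/625) = 13/48

P(the email is spam|the filter flags the email) = 13/48 ≈ 27.08%


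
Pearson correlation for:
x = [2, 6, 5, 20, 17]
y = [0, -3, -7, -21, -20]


n=5, Σx=50, Σy=-51, Σxy=-813, Σx²=754, Σy²=899
r = (5×(-813) - 50×(-51))/√((5×754 - 50²)(5×899 - (-51)²))
= -1515/√(1270×1894) = -1515/√2405380 ≈ -1515/1550.9288 ≈ -0.9768

r ≈ -0.9768


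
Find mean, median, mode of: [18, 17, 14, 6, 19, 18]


Sorted: [6, 14, 17, 18, 18, 19]
Mean = 92/6 = 46/3
Median = 35/2
Freq: {18: 2, 17: 1, 14: 1, 6: 1, 19: 1}
Mode: [18]

Mean=46/3, Median=35/2, Mode=18


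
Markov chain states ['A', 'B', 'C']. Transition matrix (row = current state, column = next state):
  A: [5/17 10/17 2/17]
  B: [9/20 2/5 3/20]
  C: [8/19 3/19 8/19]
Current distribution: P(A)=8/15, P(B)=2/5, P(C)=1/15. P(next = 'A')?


P(next=A) = Σᵢ P(now=i)×P(i→A)
= 8/15×5/17 + 2/5×9/20 + 1/15×8/19
= 8/51 + 9/50 + 8/285 = 17681/48450

P = 17681/48450 ≈ 0.3649


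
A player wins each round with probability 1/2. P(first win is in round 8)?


Geometric: P(X=8) = (1-p)^(k-1)×p = (1/2)^7×1/2 = 1/256

P(X=8) = 1/256 ≈ 0.39%


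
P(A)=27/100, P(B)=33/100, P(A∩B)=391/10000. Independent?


P(A)×P(B) = 891/10000
P(A∩B) = 391/10000
Not equal → NOT independent

No, not independent


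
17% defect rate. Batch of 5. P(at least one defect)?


P(all good) = (83/100)^5 = 3939040643/10000000000
P(≥1 defect) = 6060959357/10000000000

P = 6060959357/10000000000 ≈ 60.61%


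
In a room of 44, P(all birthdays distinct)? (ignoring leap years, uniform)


P(all different) = Π(365-i)/365 for i=0..43
= (365/365)×(364/365)×...×(322/365)
= 0.067115

P ≈ 0.0671 ≈ 6.71%


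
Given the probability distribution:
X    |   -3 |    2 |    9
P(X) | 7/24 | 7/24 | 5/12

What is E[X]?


E[X] = Σ x·P(X=x)
= (-3)×(7/24) + (2)×(7/24) + (9)×(5/12)
= 83/24

E[X] = 83/24


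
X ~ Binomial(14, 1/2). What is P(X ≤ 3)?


P(X ≤ 3) = Σ P(X=i) for i=0..3
P(X=0) = 1/16384
P(X=1) = 7/8192
P(X=2) = 91/16384
P(X=3) = 91/4096
Sum = 235/8192

P(X ≤ 3) = 235/8192 ≈ 2.87%


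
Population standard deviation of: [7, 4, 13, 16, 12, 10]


Mean = 62/6 = 31/3
  (7-31/3)²=100/9
  (4-31/3)²=361/9
  (13-31/3)²=64/9
  (16-31/3)²=289/9
  (12-31/3)²=25/9
  (10-31/3)²=1/9
Σ(x-μ)² = 280/3
σ² = (280/3)/6 = 140/9

σ = √(140/9) ≈ 3.9441


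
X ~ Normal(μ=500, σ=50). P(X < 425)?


z = (425-500)/50 = -1.5
P(Z < -1.5) = 0.0668

P(X < 425) ≈ 0.0668


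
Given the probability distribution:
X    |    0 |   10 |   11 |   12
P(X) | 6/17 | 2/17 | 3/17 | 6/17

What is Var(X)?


E[X] = 125/17
E[X²] = 1427/17
Var(X) = E[X²] - (E[X])² = 1427/17 - 15625/289 = 8634/289

Var(X) = 8634/289 ≈ 29.8754


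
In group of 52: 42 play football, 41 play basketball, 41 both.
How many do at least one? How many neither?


|A∪B| = 42+41-41 = 42
Neither = 52-42 = 10

At least one: 42; Neither: 10


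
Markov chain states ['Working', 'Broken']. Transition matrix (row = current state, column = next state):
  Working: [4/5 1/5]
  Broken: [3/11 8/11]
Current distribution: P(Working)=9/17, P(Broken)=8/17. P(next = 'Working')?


P(next=Working) = Σᵢ P(now=i)×P(i→Working)
= 9/17×4/5 + 8/17×3/11
= 36/85 + 24/187 = 516/935

P = 516/935 ≈ 0.5519


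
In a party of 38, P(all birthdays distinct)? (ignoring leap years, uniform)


P(all different) = Π(365-i)/365 for i=0..37
= (365/365)×(364/365)×...×(328/365)
= 0.135932

P ≈ 0.1359 ≈ 13.59%


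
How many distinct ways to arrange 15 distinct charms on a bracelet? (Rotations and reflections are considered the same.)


Free circular arrangements: rotations and reflections both identified.
(n-1)!/2 = 14!/2 = 87178291200/2 = 43589145600

43589145600


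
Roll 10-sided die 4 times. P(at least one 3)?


P(no 3)^4 = (9/10)^4 = 6561/10000
P(≥1) = 1 - 6561/10000 = 3439/10000

P = 3439/10000 ≈ 34.39%


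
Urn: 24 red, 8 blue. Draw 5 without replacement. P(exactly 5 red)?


Hypergeometric: C(24,5)×C(8,0)/C(32,5)
= 42504×1/201376 = 759/3596

P(X=5) = 759/3596 ≈ 21.11%


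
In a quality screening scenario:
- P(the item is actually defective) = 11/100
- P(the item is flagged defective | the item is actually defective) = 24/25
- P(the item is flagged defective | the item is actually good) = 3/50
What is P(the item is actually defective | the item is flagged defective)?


Using Bayes' theorem:
P(A|B) = P(B|A)·P(A) / P(B)

P(the item is flagged defective) = 24/25 × 11/100 + 3/50 × 89/100
= 66/625 + 267/5000 = 159/1000

P(the item is actually defective|the item is flagged defective) = (66/625) / (159/1000) = 176/265

P(the item is actually defective|the item is flagged defective) = 176/265 ≈ 66.42%


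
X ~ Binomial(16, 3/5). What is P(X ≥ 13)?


P(X ≥ 13) = Σ P(X=i) for i=13..16
P(X=13) = 1428513408/30517578125
P(X=14) = 459165024/30517578125
P(X=15) = 459165024/152587890625
P(X=16) = 43046721/152587890625
Sum = 1988120781/30517578125

P(X ≥ 13) = 1988120781/30517578125 ≈ 6.51%


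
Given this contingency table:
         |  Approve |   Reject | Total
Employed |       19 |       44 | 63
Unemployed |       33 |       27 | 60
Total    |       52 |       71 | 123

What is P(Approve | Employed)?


P(Approve | Employed) = 19/(19+44) = 19/63

P(Approve|Employed) = 19/63 ≈ 30.16%


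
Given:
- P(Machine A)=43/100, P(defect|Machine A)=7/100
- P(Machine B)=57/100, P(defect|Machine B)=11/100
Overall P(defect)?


P(B) = Σ P(B|Aᵢ)×P(Aᵢ)
  7/100×43/100 = 301/10000
  11/100×57/100 = 627/10000
Sum = 58/625

P(defect) = 58/625 ≈ 9.28%


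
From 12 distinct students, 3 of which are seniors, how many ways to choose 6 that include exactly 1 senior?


Choose 1 of the 3 seniors and 5 of the other 9 students:
C(3,1)×C(9,5) = 3×126 = 378

378


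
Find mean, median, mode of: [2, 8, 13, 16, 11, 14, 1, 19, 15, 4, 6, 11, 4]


Sorted: [1, 2, 4, 4, 6, 8, 11, 11, 13, 14, 15, 16, 19]
Mean = 124/13
Median = 11
Freq: {2: 1, 8: 1, 13: 1, 16: 1, 11: 2, 14: 1, 1: 1, 19: 1, 15: 1, 4: 2, 6: 1}
Mode: [4, 11]

Mean=124/13, Median=11, Mode=[4, 11]


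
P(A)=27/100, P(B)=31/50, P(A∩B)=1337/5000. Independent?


P(A)×P(B) = 837/5000
P(A∩B) = 1337/5000
Not equal → NOT independent

No, not independent


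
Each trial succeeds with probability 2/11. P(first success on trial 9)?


Geometric: P(X=9) = (1-p)^(k-1)×p = (9/11)^8×2/11 = 86093442/2357947691

P(X=9) = 86093442/2357947691 ≈ 3.65%


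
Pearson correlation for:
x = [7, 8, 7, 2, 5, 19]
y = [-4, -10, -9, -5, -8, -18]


n=6, Σx=48, Σy=-54, Σxy=-563, Σx²=552, Σy²=610
r = (6×(-563) - 48×(-54))/√((6×552 - 48²)(6×610 - (-54)²))
= -786/√(1008×744) = -786/√749952 ≈ -786/865.9977 ≈ -0.9076

r ≈ -0.9076


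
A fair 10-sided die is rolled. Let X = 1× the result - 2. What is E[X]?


E[die] = (1+10)/2 = 11/2
E[X] = 1×11/2 - 2 = 7/2

E[X] = 7/2


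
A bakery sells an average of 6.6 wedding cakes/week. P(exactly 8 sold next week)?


Poisson(λ=6.6): P(X=8) = e^(-λ)×λ^k/k!
= e^(-6.6) × 6.6^8 / 8!
≈ 0.001360368038 × 3600406.0627 / 40320 ≈ 0.121475

P(X=8) ≈ 0.121475 ≈ 12.15%


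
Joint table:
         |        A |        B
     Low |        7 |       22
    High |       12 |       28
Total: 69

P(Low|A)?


P(Low|A) = 7/(7+12) = 7/19

P = 7/19 ≈ 36.84%


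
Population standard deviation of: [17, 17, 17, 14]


Mean = 65/4
  (17-65/4)²=9/16
  (17-65/4)²=9/16
  (17-65/4)²=9/16
  (14-65/4)²=81/16
Σ(x-μ)² = 27/4
σ² = (27/4)/4 = 27/16

σ = √(27/16) ≈ 1.2990


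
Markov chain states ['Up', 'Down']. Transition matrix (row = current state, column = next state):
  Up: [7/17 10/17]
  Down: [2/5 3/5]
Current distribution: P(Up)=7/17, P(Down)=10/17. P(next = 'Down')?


P(next=Down) = Σᵢ P(now=i)×P(i→Down)
= 7/17×10/17 + 10/17×3/5
= 70/289 + 6/17 = 172/289

P = 172/289 ≈ 0.5952


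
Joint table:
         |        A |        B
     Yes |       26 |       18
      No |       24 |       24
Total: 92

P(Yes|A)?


P(Yes|A) = 26/(26+24) = 26/50 = 13/25

P = 13/25 ≈ 52.00%


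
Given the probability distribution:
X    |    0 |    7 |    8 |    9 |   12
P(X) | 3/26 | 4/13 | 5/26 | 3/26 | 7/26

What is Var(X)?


E[X] = 207/26
E[X²] = 151/2
Var(X) = E[X²] - (E[X])² = 151/2 - 42849/676 = 8189/676

Var(X) = 8189/676 ≈ 12.1139


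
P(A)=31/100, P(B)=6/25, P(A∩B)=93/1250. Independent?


P(A)×P(B) = 93/1250
P(A∩B) = 93/1250
Equal ✓ → Independent

Yes, independent


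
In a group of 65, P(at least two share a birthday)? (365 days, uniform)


P(all different) = Π(365-i)/365 for i=0..64
= 0.002317
P(match) = 1 - 0.002317 = 0.997683

P ≈ 0.9977 ≈ 99.77%


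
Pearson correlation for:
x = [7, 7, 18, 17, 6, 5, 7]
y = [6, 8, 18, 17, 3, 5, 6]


n=7, Σx=67, Σy=63, Σxy=796, Σx²=821, Σy²=783
r = (7×796 - 67×63)/√((7×821 - 67²)(7×783 - 63²))
= 1351/√(1258×1512) = 1351/√1902096 ≈ 1351/1379.1650 ≈ 0.9796

r ≈ 0.9796


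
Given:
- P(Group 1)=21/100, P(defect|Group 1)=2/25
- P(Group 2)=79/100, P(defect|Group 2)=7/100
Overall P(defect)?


P(B) = Σ P(B|Aᵢ)×P(Aᵢ)
  2/25×21/100 = 21/1250
  7/100×79/100 = 553/10000
Sum = 721/10000

P(defect) = 721/10000 ≈ 7.21%


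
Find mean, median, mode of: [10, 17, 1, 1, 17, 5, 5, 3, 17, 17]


Sorted: [1, 1, 3, 5, 5, 10, 17, 17, 17, 17]
Mean = 93/10
Median = 15/2
Freq: {10: 1, 17: 4, 1: 2, 5: 2, 3: 1}
Mode: [17]

Mean=93/10, Median=15/2, Mode=17


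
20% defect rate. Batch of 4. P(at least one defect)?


P(all good) = (4/5)^4 = 256/625
P(≥1 defect) = 369/625

P = 369/625 ≈ 59.04%


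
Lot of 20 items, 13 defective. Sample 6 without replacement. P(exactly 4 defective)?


Hypergeometric: C(13,4)×C(7,2)/C(20,6)
= 715×21/38760 = 1001/2584

P(X=4) = 1001/2584 ≈ 38.74%


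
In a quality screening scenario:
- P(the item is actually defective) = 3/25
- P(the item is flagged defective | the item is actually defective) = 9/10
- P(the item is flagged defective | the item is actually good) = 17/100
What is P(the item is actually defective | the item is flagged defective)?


Using Bayes' theorem:
P(A|B) = P(B|A)·P(A) / P(B)

P(the item is flagged defective) = 9/10 × 3/25 + 17/100 × 22/25
= 27/250 + 187/1250 = 161/625

P(the item is actually defective|the item is flagged defective) = (27/250) / (161/625) = 135/322

P(the item is actually defective|the item is flagged defective) = 135/322 ≈ 41.93%


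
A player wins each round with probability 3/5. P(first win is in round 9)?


Geometric: P(X=9) = (1-p)^(k-1)×p = (2/5)^8×3/5 = 768/1953125

P(X=9) = 768/1953125 ≈ 0.04%


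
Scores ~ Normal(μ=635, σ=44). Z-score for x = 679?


z = (x - μ)/σ = (679 - 635)/44 = 1.0

z = 1.0


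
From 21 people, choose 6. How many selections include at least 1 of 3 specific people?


Complement: C(21,6) - C(18,6) = 54264 - 18564 = 35700

35700


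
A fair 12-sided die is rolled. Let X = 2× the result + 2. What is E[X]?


E[die] = (1+12)/2 = 13/2
E[X] = 2×13/2 + 2 = 15

E[X] = 15


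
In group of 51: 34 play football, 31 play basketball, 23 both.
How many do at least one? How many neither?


|A∪B| = 34+31-23 = 42
Neither = 51-42 = 9

At least one: 42; Neither: 9


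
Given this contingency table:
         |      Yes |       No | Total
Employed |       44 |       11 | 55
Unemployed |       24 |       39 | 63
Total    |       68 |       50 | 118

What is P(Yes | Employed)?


P(Yes | Employed) = 44/(44+11) = 44/55 = 4/5

P(Yes|Employed) = 4/5 ≈ 80.00%


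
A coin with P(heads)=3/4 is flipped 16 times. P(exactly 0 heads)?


Binomial: P(X=0) = C(16,0)×p^0×(1-p)^16
= 1 × 1 × 1/4294967296 = 1/4294967296

P(X=0) = 1/4294967296 ≈ 0.00%


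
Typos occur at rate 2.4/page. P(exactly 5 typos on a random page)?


Poisson(λ=2.4): P(X=5) = e^(-λ)×λ^k/k!
= e^(-2.4) × 2.4^5 / 5!
≈ 0.09071795329 × 79.62624 / 120 ≈ 0.060196

P(X=5) ≈ 0.060196 ≈ 6.02%


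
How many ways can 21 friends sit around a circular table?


Circular arrangements of 21 distinct objects: fix one position to break rotational symmetry.
(n-1)! = 20! = 2432902008176640000

2432902008176640000
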